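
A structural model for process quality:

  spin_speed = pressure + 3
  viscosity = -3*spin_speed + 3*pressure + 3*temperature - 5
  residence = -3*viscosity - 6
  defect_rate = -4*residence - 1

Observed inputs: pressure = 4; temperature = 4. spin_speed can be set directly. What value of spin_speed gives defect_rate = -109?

spin_speed = 10

Intervening on spin_speed fixes its value directly, overriding its dependence on pressure.
Substituting into the viscosity equation gives viscosity = -3*spin_speed + 19.
So residence = 9*spin_speed - 63.
Substituting into the defect_rate equation gives defect_rate = -36*spin_speed + 251.
Solve -36*spin_speed + 251 = -109: spin_speed = (-109 - 251) / -36 = 10.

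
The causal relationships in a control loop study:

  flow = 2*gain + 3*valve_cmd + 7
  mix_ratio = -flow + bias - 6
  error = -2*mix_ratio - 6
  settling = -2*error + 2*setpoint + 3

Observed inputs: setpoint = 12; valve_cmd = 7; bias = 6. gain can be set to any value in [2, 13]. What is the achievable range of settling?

-177 to -89

Substituting into the flow equation gives flow = 2*gain + 28.
mix_ratio becomes -2*gain - 28.
Substituting into the error equation gives error = 4*gain + 50.
settling becomes -8*gain - 73.
Linear in gain, so extremes are at the endpoints: gain = 2 gives settling = -89; gain = 13 gives settling = -177.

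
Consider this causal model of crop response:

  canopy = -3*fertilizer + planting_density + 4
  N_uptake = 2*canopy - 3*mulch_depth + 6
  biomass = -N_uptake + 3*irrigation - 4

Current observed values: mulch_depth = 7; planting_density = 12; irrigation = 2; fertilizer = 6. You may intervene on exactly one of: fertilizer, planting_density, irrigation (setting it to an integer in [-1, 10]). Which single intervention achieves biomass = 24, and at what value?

Intervening on fertilizer: biomass = 6*fertilizer - 15. Reaching 24 requires fertilizer = 13/2, not an integer.
Intervening on planting_density: biomass = -2*planting_density + 45. Reaching 24 requires planting_density = 21/2, not an integer.
Intervening on irrigation: with other inputs at their observed values, biomass = 3*irrigation + 15. Solving for 24 gives irrigation = 3, within [-1, 10].

set irrigation = 3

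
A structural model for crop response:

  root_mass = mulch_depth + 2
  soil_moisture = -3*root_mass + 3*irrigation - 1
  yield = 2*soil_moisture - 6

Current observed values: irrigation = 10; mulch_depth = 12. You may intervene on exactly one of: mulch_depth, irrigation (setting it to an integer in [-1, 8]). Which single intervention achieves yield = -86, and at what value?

set irrigation = 1

Intervening on mulch_depth: yield = -6*mulch_depth + 40. Reaching -86 requires mulch_depth = 21, outside [-1, 8].
Intervening on irrigation: with other inputs at their observed values, yield = 6*irrigation - 92. Solving for -86 gives irrigation = 1, within [-1, 8].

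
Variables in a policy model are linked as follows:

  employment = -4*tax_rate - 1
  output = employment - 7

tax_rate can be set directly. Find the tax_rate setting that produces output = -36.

Substituting into the output equation gives output = -4*tax_rate - 8.
Solve -4*tax_rate - 8 = -36: tax_rate = (-36 + 8) / -4 = 7.

tax_rate = 7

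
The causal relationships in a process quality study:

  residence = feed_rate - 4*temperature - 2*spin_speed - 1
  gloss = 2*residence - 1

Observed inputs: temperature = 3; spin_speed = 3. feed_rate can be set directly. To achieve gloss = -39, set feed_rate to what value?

feed_rate = 0

Substituting into the residence equation gives residence = feed_rate - 19.
Substituting into the gloss equation gives gloss = 2*feed_rate - 39.
Solve 2*feed_rate - 39 = -39: feed_rate = (-39 + 39) / 2 = 0.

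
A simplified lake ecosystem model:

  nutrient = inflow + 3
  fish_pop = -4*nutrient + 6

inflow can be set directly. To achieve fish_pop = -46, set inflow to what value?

inflow = 10

Substituting into the fish_pop equation gives fish_pop = -4*inflow - 6.
Solve -4*inflow - 6 = -46: inflow = (-46 + 6) / -4 = 10.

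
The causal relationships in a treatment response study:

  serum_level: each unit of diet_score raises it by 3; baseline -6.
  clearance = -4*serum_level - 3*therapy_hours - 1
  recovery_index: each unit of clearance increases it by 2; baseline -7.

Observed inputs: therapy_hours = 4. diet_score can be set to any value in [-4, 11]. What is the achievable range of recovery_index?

-249 to 111

Substituting into the clearance equation gives clearance = -12*diet_score + 11.
Substituting into the recovery_index equation gives recovery_index = -24*diet_score + 15.
Linear in diet_score, so extremes are at the endpoints: diet_score = -4 gives recovery_index = 111; diet_score = 11 gives recovery_index = -249.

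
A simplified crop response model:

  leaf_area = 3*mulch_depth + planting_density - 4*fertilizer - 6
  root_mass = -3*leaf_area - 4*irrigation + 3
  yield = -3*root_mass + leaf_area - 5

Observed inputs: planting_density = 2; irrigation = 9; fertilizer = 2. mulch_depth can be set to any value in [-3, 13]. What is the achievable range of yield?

-116 to 364

Substituting into the leaf_area equation gives leaf_area = 3*mulch_depth - 12.
Substituting into the root_mass equation gives root_mass = -9*mulch_depth + 3.
Substituting into the yield equation gives yield = 30*mulch_depth - 26.
Linear in mulch_depth, so extremes are at the endpoints: mulch_depth = -3 gives yield = -116; mulch_depth = 13 gives yield = 364.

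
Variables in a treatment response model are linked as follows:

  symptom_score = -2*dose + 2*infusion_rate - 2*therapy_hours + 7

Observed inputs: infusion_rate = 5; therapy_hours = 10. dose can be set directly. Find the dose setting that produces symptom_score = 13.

Substituting into the symptom_score equation gives symptom_score = -2*dose - 3.
Solve -2*dose - 3 = 13: dose = (13 + 3) / -2 = -8.

dose = -8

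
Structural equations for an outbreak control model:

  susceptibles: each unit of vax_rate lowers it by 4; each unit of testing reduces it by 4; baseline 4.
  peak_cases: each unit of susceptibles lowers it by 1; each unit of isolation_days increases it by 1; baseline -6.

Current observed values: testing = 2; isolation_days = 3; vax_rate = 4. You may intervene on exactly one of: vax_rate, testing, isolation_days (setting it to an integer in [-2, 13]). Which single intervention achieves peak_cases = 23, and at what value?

set isolation_days = 9

Intervening on vax_rate: peak_cases = 4*vax_rate + 1. Reaching 23 requires vax_rate = 11/2, not an integer.
Intervening on testing: peak_cases = 4*testing + 9. Reaching 23 requires testing = 7/2, not an integer.
Intervening on isolation_days: with other inputs at their observed values, peak_cases = isolation_days + 14. Solving for 23 gives isolation_days = 9, within [-2, 13].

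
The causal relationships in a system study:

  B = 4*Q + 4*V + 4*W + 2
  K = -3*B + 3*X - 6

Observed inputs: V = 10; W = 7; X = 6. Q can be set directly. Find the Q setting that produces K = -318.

Q = 10

Substituting into the B equation gives B = 4*Q + 70.
Substituting into the K equation gives K = -12*Q - 198.
Solve -12*Q - 198 = -318: Q = (-318 + 198) / -12 = 10.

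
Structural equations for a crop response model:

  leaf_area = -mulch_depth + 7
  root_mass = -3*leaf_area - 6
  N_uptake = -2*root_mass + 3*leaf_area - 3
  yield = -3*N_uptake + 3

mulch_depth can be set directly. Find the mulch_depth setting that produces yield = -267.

mulch_depth = -2

Substituting into the root_mass equation gives root_mass = 3*mulch_depth - 27.
So N_uptake = -9*mulch_depth + 72.
Substituting into the yield equation gives yield = 27*mulch_depth - 213.
Solve 27*mulch_depth - 213 = -267: mulch_depth = (-267 + 213) / 27 = -2.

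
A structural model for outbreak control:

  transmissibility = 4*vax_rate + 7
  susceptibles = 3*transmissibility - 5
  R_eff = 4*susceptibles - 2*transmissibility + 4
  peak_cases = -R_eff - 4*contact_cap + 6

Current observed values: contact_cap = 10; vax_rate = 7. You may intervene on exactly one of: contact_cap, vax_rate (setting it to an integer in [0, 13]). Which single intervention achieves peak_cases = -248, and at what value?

Intervening on contact_cap: peak_cases = -4*contact_cap - 328. Reaching -248 requires contact_cap = -20, outside [0, 13].
Intervening on vax_rate: with other inputs at their observed values, peak_cases = -40*vax_rate - 88. Solving for -248 gives vax_rate = 4, within [0, 13].

set vax_rate = 4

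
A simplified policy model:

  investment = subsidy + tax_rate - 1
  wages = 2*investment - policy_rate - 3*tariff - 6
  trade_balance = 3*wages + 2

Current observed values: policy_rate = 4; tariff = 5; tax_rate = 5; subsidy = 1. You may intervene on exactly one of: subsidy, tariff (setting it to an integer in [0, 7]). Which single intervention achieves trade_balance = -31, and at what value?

Intervening on subsidy: with other inputs at their observed values, trade_balance = 6*subsidy - 49. Solving for -31 gives subsidy = 3, within [0, 7].
Intervening on tariff: trade_balance = -9*tariff + 2. Reaching -31 requires tariff = 11/3, not an integer.

set subsidy = 3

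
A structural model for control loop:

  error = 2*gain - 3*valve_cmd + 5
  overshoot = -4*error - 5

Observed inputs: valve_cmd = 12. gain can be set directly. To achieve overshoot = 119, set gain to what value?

Substituting into the error equation gives error = 2*gain - 31.
Substituting into the overshoot equation gives overshoot = -8*gain + 119.
Solve -8*gain + 119 = 119: gain = (119 - 119) / -8 = 0.

gain = 0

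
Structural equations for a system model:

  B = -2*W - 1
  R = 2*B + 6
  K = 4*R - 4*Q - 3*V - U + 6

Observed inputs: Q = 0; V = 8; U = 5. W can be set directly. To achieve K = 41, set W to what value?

Substituting into the R equation gives R = -4*W + 4.
Substituting into the K equation gives K = -16*W - 7.
Solve -16*W - 7 = 41: W = (41 + 7) / -16 = -3.

W = -3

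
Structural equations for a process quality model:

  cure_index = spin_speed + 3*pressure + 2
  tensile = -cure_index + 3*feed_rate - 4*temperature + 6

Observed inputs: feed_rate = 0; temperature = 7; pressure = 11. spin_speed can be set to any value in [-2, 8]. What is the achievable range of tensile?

Substituting into the cure_index equation gives cure_index = spin_speed + 35.
Substituting into the tensile equation gives tensile = -spin_speed - 57.
Linear in spin_speed, so extremes are at the endpoints: spin_speed = -2 gives tensile = -55; spin_speed = 8 gives tensile = -65.

-65 to -55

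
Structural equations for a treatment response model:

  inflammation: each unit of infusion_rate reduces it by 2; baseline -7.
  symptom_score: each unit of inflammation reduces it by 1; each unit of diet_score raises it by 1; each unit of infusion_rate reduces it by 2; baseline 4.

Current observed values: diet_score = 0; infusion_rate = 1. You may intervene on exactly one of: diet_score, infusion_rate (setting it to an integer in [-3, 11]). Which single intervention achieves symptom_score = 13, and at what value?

Intervening on diet_score: with other inputs at their observed values, symptom_score = diet_score + 11. Solving for 13 gives diet_score = 2, within [-3, 11].
Intervening on infusion_rate: the paths from infusion_rate to symptom_score cancel (net effect zero), leaving symptom_score = 11; 13 is unreachable this way.

set diet_score = 2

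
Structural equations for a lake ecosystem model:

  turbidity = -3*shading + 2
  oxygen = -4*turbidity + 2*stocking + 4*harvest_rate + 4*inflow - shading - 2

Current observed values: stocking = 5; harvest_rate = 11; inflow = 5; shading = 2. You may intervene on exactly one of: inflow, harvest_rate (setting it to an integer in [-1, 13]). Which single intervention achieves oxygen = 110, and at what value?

Intervening on inflow: with other inputs at their observed values, oxygen = 4*inflow + 66. Solving for 110 gives inflow = 11, within [-1, 13].
Intervening on harvest_rate: oxygen = 4*harvest_rate + 42. Reaching 110 requires harvest_rate = 17, outside [-1, 13].

set inflow = 11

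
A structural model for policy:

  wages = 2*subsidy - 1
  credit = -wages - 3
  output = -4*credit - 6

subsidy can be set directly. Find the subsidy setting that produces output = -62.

Substituting into the credit equation gives credit = -2*subsidy - 2.
Substituting into the output equation gives output = 8*subsidy + 2.
Solve 8*subsidy + 2 = -62: subsidy = (-62 - 2) / 8 = -8.

subsidy = -8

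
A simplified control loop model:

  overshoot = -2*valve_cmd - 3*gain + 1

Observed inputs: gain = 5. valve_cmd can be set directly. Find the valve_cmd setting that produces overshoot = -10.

valve_cmd = -2

Substituting into the overshoot equation gives overshoot = -2*valve_cmd - 14.
Solve -2*valve_cmd - 14 = -10: valve_cmd = (-10 + 14) / -2 = -2.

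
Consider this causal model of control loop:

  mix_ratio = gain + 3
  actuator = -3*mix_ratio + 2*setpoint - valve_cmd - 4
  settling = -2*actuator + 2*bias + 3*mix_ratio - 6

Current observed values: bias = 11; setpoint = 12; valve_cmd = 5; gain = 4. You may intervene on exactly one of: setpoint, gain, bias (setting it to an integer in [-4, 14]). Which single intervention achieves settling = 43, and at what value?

set bias = 8

Intervening on setpoint: settling = -4*setpoint + 97. Reaching 43 requires setpoint = 27/2, not an integer.
Intervening on gain: settling = 9*gain + 13. Reaching 43 requires gain = 10/3, not an integer.
Intervening on bias: with other inputs at their observed values, settling = 2*bias + 27. Solving for 43 gives bias = 8, within [-4, 14].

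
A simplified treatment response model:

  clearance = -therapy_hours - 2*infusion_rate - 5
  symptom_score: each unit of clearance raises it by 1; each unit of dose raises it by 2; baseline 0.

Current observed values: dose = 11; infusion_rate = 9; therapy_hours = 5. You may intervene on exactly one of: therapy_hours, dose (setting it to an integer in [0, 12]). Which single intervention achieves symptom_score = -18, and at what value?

set dose = 5

Intervening on therapy_hours: symptom_score = -therapy_hours - 1. Reaching -18 requires therapy_hours = 17, outside [0, 12].
Intervening on dose: with other inputs at their observed values, symptom_score = 2*dose - 28. Solving for -18 gives dose = 5, within [0, 12].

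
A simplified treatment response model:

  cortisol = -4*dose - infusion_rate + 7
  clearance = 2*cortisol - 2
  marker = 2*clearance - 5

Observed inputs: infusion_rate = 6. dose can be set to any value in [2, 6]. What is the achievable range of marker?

-101 to -37

Substituting into the cortisol equation gives cortisol = -4*dose + 1.
Substituting into the clearance equation gives clearance = -8*dose.
So marker = -16*dose - 5.
Linear in dose, so extremes are at the endpoints: dose = 2 gives marker = -37; dose = 6 gives marker = -101.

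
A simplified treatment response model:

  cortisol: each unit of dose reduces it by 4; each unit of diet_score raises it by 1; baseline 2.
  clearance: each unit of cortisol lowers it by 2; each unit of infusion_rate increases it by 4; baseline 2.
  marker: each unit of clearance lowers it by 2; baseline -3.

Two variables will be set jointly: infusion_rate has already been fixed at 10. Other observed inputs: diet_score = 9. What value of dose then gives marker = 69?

dose = -7

With infusion_rate held at 10:
Substituting into the cortisol equation gives cortisol = -4*dose + 11.
This gives clearance = 8*dose + 20.
Substituting into the marker equation gives marker = -16*dose - 43.
Solve -16*dose - 43 = 69: dose = (69 + 43) / -16 = -7.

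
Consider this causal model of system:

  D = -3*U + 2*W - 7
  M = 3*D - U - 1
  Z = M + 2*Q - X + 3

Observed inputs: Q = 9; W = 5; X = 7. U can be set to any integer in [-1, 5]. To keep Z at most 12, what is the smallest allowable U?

Substituting into the D equation gives D = -3*U + 3.
This gives M = -10*U + 8.
Substituting into the Z equation gives Z = -10*U + 22.
Require -10*U + 22 ≤ 12, so U ≥ 1.
The smallest integer in [-1, 5] satisfying this is 1.

U = 1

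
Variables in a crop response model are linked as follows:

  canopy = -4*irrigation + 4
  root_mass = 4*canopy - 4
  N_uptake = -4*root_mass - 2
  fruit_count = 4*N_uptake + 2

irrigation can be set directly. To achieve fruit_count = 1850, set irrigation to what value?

Substituting into the root_mass equation gives root_mass = -16*irrigation + 12.
Substituting into the N_uptake equation gives N_uptake = 64*irrigation - 50.
Substituting into the fruit_count equation gives fruit_count = 256*irrigation - 198.
Solve 256*irrigation - 198 = 1850: irrigation = (1850 + 198) / 256 = 8.

irrigation = 8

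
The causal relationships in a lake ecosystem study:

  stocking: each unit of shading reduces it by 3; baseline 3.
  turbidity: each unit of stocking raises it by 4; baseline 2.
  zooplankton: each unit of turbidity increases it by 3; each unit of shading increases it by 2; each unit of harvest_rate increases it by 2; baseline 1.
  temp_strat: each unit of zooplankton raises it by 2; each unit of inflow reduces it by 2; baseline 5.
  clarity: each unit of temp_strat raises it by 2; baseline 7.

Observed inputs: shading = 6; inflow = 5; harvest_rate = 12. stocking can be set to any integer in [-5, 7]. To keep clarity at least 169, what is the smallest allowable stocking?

stocking = 0

Intervening on stocking fixes its value directly, overriding its dependence on shading.
Substituting into the zooplankton equation gives zooplankton = 12*stocking + 43.
Substituting into the temp_strat equation gives temp_strat = 24*stocking + 81.
This gives clarity = 48*stocking + 169.
Require 48*stocking + 169 ≥ 169, so stocking ≥ 0.
The smallest integer in [-5, 7] satisfying this is 0.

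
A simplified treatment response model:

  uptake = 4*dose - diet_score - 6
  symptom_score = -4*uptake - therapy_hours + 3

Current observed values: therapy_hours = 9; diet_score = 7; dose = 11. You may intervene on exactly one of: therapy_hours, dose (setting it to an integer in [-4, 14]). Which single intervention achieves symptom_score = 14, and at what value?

set dose = 2

Intervening on therapy_hours: symptom_score = -therapy_hours - 121. Reaching 14 requires therapy_hours = -135, outside [-4, 14].
Intervening on dose: with other inputs at their observed values, symptom_score = -16*dose + 46. Solving for 14 gives dose = 2, within [-4, 14].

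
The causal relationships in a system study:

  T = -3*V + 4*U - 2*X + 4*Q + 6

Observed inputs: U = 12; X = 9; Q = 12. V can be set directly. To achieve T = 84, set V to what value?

Substituting into the T equation gives T = -3*V + 84.
Solve -3*V + 84 = 84: V = (84 - 84) / -3 = 0.

V = 0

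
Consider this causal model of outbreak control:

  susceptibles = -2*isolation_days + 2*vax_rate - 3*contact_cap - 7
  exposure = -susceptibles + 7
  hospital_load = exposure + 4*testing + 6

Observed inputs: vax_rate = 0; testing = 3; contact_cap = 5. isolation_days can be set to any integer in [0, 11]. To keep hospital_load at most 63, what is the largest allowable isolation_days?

isolation_days = 8

Substituting into the susceptibles equation gives susceptibles = -2*isolation_days - 22.
This gives exposure = 2*isolation_days + 29.
So hospital_load = 2*isolation_days + 47.
Require 2*isolation_days + 47 ≤ 63, so isolation_days ≤ 8.
The largest integer in [0, 11] satisfying this is 8.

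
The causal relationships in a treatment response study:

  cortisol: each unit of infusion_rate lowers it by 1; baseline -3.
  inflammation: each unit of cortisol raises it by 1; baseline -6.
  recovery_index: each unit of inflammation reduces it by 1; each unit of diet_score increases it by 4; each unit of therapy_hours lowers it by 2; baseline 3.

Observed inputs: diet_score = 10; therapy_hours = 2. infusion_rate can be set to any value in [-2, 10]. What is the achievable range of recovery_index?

Substituting into the inflammation equation gives inflammation = -infusion_rate - 9.
Substituting into the recovery_index equation gives recovery_index = infusion_rate + 48.
Linear in infusion_rate, so extremes are at the endpoints: infusion_rate = -2 gives recovery_index = 46; infusion_rate = 10 gives recovery_index = 58.

46 to 58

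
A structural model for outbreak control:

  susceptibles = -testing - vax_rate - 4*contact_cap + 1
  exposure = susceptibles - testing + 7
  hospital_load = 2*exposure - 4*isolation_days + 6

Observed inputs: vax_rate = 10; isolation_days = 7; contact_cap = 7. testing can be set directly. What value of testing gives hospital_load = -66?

Substituting into the susceptibles equation gives susceptibles = -testing - 37.
Substituting into the exposure equation gives exposure = -2*testing - 30.
This gives hospital_load = -4*testing - 82.
Solve -4*testing - 82 = -66: testing = (-66 + 82) / -4 = -4.

testing = -4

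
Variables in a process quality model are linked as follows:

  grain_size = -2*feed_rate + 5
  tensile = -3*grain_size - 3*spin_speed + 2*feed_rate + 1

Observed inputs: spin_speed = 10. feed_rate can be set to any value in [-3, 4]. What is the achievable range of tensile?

Substituting into the tensile equation gives tensile = 8*feed_rate - 44.
Linear in feed_rate, so extremes are at the endpoints: feed_rate = -3 gives tensile = -68; feed_rate = 4 gives tensile = -12.

-68 to -12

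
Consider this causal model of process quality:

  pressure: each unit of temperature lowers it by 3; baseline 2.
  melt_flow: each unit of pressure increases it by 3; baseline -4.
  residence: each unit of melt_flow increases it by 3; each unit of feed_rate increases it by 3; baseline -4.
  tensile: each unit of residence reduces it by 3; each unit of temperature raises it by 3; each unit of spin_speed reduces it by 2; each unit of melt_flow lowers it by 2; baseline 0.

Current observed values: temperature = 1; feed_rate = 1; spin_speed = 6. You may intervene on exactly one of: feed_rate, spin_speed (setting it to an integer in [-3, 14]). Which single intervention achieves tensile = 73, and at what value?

Intervening on feed_rate: tensile = -9*feed_rate + 80. Reaching 73 requires feed_rate = 7/9, not an integer.
Intervening on spin_speed: with other inputs at their observed values, tensile = -2*spin_speed + 83. Solving for 73 gives spin_speed = 5, within [-3, 14].

set spin_speed = 5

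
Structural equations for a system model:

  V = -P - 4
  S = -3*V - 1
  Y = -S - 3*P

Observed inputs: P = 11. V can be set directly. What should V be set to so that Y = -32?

Intervening on V fixes its value directly, overriding its dependence on P.
Substituting into the Y equation gives Y = 3*V - 32.
Solve 3*V - 32 = -32: V = (-32 + 32) / 3 = 0.

V = 0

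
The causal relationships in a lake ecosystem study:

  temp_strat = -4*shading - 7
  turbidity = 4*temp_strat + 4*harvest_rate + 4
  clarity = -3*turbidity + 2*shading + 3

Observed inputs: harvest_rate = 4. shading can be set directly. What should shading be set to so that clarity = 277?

shading = 5

Substituting into the turbidity equation gives turbidity = -16*shading - 8.
So clarity = 50*shading + 27.
Solve 50*shading + 27 = 277: shading = (277 - 27) / 50 = 5.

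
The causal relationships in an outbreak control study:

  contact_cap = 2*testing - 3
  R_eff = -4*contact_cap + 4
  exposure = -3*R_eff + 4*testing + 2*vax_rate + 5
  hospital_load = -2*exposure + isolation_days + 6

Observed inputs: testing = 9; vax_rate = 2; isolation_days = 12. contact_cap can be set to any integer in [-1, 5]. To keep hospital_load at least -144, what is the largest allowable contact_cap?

contact_cap = 4

Intervening on contact_cap fixes its value directly, overriding its dependence on testing.
Substituting into the exposure equation gives exposure = 12*contact_cap + 33.
So hospital_load = -24*contact_cap - 48.
Require -24*contact_cap - 48 ≥ -144, so contact_cap ≤ 4.
The largest integer in [-1, 5] satisfying this is 4.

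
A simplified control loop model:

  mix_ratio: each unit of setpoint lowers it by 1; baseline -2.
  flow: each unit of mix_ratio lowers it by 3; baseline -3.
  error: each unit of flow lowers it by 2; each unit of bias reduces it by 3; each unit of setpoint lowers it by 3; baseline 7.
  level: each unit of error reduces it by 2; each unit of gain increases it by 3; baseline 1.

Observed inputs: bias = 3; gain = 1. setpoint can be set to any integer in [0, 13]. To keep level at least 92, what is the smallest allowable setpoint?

setpoint = 4

Substituting into the flow equation gives flow = 3*setpoint + 3.
Substituting into the error equation gives error = -9*setpoint - 8.
So level = 18*setpoint + 20.
Require 18*setpoint + 20 ≥ 92, so setpoint ≥ 4.
The smallest integer in [0, 13] satisfying this is 4.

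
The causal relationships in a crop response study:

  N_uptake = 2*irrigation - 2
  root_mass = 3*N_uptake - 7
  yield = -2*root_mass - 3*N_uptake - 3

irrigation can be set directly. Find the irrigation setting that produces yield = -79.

Substituting into the root_mass equation gives root_mass = 6*irrigation - 13.
yield becomes -18*irrigation + 29.
Solve -18*irrigation + 29 = -79: irrigation = (-79 - 29) / -18 = 6.

irrigation = 6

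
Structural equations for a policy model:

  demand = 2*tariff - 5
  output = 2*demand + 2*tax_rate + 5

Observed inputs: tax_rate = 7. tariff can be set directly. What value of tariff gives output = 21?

Substituting into the output equation gives output = 4*tariff + 9.
Solve 4*tariff + 9 = 21: tariff = (21 - 9) / 4 = 3.

tariff = 3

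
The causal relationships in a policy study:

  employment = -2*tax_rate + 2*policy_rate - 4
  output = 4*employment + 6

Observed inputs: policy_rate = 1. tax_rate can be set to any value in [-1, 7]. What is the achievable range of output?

Substituting into the employment equation gives employment = -2*tax_rate - 2.
output becomes -8*tax_rate - 2.
Linear in tax_rate, so extremes are at the endpoints: tax_rate = -1 gives output = 6; tax_rate = 7 gives output = -58.

-58 to 6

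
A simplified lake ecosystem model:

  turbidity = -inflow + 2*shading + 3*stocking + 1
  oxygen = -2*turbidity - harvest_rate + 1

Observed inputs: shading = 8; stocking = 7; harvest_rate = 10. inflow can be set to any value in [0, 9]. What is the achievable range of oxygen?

Substituting into the turbidity equation gives turbidity = -inflow + 38.
Substituting into the oxygen equation gives oxygen = 2*inflow - 85.
Linear in inflow, so extremes are at the endpoints: inflow = 0 gives oxygen = -85; inflow = 9 gives oxygen = -67.

-85 to -67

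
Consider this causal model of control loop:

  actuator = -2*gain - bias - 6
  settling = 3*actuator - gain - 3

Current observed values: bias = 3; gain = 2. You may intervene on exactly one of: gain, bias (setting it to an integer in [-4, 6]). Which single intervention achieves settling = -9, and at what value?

set gain = -3

Intervening on gain: with other inputs at their observed values, settling = -7*gain - 30. Solving for -9 gives gain = -3, within [-4, 6].
Intervening on bias: settling = -3*bias - 35. Reaching -9 requires bias = -26/3, not an integer.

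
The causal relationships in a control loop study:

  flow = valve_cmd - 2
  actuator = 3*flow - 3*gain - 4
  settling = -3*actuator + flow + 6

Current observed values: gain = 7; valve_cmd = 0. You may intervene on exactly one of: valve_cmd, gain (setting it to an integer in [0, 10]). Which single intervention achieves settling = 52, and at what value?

Intervening on valve_cmd: settling = -8*valve_cmd + 97. Reaching 52 requires valve_cmd = 45/8, not an integer.
Intervening on gain: with other inputs at their observed values, settling = 9*gain + 34. Solving for 52 gives gain = 2, within [0, 10].

set gain = 2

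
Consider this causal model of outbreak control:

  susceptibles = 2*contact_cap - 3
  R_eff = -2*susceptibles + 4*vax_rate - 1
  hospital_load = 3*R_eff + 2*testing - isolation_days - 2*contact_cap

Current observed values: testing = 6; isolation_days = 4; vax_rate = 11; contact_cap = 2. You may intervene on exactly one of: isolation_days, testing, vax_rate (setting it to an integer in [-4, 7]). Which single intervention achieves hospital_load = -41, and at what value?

set vax_rate = -3

Intervening on isolation_days: hospital_load = -isolation_days + 131. Reaching -41 requires isolation_days = 172, outside [-4, 7].
Intervening on testing: hospital_load = 2*testing + 115. Reaching -41 requires testing = -78, outside [-4, 7].
Intervening on vax_rate: with other inputs at their observed values, hospital_load = 12*vax_rate - 5. Solving for -41 gives vax_rate = -3, within [-4, 7].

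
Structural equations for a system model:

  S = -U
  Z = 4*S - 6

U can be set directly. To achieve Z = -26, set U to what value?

Substituting into the Z equation gives Z = -4*U - 6.
Solve -4*U - 6 = -26: U = (-26 + 6) / -4 = 5.

U = 5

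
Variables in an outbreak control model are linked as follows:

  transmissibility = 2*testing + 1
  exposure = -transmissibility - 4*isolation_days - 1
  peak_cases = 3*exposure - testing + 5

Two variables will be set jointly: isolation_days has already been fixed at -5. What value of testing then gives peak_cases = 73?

With isolation_days held at -5:
Substituting into the exposure equation gives exposure = -2*testing + 18.
So peak_cases = -7*testing + 59.
Solve -7*testing + 59 = 73: testing = (73 - 59) / -7 = -2.

testing = -2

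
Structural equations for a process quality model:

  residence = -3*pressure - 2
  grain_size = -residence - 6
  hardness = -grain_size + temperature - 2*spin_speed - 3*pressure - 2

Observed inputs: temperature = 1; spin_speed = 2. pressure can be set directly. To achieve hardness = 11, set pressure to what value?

Substituting into the grain_size equation gives grain_size = 3*pressure - 4.
Substituting into the hardness equation gives hardness = -6*pressure - 1.
Solve -6*pressure - 1 = 11: pressure = (11 + 1) / -6 = -2.

pressure = -2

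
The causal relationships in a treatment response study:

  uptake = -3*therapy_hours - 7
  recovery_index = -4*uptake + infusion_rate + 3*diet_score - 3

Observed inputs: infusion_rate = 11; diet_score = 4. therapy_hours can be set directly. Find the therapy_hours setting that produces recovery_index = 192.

Substituting into the recovery_index equation gives recovery_index = 12*therapy_hours + 48.
Solve 12*therapy_hours + 48 = 192: therapy_hours = (192 - 48) / 12 = 12.

therapy_hours = 12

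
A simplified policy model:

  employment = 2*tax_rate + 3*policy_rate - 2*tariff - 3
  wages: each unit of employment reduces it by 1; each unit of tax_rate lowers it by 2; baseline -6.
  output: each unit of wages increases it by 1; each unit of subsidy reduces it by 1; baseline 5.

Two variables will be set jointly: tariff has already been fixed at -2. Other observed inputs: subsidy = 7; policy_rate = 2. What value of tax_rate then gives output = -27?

With tariff held at -2:
Substituting into the employment equation gives employment = 2*tax_rate + 7.
This gives wages = -4*tax_rate - 13.
Substituting into the output equation gives output = -4*tax_rate - 15.
Solve -4*tax_rate - 15 = -27: tax_rate = (-27 + 15) / -4 = 3.

tax_rate = 3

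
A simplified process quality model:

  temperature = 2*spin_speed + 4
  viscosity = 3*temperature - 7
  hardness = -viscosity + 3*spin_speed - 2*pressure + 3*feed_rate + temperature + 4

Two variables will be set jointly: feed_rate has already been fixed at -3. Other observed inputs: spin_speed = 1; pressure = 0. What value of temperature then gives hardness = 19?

temperature = -7

With feed_rate held at -3:
Intervening on temperature fixes its value directly, overriding its dependence on spin_speed.
Substituting into the hardness equation gives hardness = -2*temperature + 5.
Solve -2*temperature + 5 = 19: temperature = (19 - 5) / -2 = -7.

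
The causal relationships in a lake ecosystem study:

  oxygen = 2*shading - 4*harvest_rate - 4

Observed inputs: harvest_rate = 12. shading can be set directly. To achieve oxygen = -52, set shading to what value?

shading = 0

Substituting into the oxygen equation gives oxygen = 2*shading - 52.
Solve 2*shading - 52 = -52: shading = (-52 + 52) / 2 = 0.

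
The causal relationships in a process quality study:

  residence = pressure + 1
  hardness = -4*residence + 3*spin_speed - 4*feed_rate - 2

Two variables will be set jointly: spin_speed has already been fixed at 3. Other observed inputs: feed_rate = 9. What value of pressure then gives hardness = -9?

pressure = -6

With spin_speed held at 3:
Substituting into the hardness equation gives hardness = -4*pressure - 33.
Solve -4*pressure - 33 = -9: pressure = (-9 + 33) / -4 = -6.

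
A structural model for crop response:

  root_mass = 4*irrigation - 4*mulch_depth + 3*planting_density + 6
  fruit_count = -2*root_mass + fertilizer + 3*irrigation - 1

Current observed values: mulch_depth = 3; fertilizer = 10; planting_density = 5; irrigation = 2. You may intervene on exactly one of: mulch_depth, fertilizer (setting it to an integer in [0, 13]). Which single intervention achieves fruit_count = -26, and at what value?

set fertilizer = 3

Intervening on mulch_depth: fruit_count = 8*mulch_depth - 43. Reaching -26 requires mulch_depth = 17/8, not an integer.
Intervening on fertilizer: with other inputs at their observed values, fruit_count = fertilizer - 29. Solving for -26 gives fertilizer = 3, within [0, 13].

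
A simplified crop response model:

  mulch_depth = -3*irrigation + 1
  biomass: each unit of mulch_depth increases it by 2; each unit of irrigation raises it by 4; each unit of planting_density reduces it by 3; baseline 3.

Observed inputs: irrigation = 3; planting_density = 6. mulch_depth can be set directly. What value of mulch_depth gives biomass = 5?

Intervening on mulch_depth fixes its value directly, overriding its dependence on irrigation.
Substituting into the biomass equation gives biomass = 2*mulch_depth - 3.
Solve 2*mulch_depth - 3 = 5: mulch_depth = (5 + 3) / 2 = 4.

mulch_depth = 4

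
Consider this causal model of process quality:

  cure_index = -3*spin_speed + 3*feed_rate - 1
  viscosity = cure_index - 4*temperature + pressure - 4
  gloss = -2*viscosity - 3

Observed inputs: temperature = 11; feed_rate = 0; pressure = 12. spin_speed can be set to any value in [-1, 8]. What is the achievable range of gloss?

65 to 119

Substituting into the cure_index equation gives cure_index = -3*spin_speed - 1.
Substituting into the viscosity equation gives viscosity = -3*spin_speed - 37.
Substituting into the gloss equation gives gloss = 6*spin_speed + 71.
Linear in spin_speed, so extremes are at the endpoints: spin_speed = -1 gives gloss = 65; spin_speed = 8 gives gloss = 119.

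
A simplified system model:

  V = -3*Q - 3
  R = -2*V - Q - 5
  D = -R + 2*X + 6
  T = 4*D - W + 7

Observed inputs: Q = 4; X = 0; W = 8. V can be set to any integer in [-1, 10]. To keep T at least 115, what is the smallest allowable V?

Intervening on V fixes its value directly, overriding its dependence on Q.
Substituting into the R equation gives R = -2*V - 9.
D becomes 2*V + 15.
This gives T = 8*V + 59.
Require 8*V + 59 ≥ 115, so V ≥ 7.
The smallest integer in [-1, 10] satisfying this is 7.

V = 7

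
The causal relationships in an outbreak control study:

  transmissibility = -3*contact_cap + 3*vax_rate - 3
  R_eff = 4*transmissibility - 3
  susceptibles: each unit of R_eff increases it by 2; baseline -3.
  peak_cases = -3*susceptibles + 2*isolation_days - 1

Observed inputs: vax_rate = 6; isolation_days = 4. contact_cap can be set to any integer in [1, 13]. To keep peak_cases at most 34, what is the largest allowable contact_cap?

Substituting into the transmissibility equation gives transmissibility = -3*contact_cap + 15.
Substituting into the R_eff equation gives R_eff = -12*contact_cap + 57.
So susceptibles = -24*contact_cap + 111.
This gives peak_cases = 72*contact_cap - 326.
Require 72*contact_cap - 326 ≤ 34, so contact_cap ≤ 5.
The largest integer in [1, 13] satisfying this is 5.

contact_cap = 5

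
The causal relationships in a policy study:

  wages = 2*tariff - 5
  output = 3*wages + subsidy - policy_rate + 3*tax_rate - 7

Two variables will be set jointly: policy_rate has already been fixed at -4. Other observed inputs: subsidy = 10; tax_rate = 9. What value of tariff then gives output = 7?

With policy_rate held at -4:
Substituting into the output equation gives output = 6*tariff + 19.
Solve 6*tariff + 19 = 7: tariff = (7 - 19) / 6 = -2.

tariff = -2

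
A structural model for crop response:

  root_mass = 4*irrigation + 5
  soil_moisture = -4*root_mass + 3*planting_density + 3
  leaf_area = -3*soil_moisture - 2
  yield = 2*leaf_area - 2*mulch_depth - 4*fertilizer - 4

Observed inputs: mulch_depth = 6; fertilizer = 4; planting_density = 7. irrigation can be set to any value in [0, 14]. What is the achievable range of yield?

Substituting into the soil_moisture equation gives soil_moisture = -16*irrigation + 4.
So leaf_area = 48*irrigation - 14.
yield becomes 96*irrigation - 60.
Linear in irrigation, so extremes are at the endpoints: irrigation = 0 gives yield = -60; irrigation = 14 gives yield = 1284.

-60 to 1284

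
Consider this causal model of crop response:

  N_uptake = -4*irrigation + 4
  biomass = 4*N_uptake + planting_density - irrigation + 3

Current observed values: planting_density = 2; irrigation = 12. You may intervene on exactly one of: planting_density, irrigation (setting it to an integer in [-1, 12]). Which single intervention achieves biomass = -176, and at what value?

Intervening on planting_density: with other inputs at their observed values, biomass = planting_density - 185. Solving for -176 gives planting_density = 9, within [-1, 12].
Intervening on irrigation: biomass = -17*irrigation + 21. Reaching -176 requires irrigation = 197/17, not an integer.

set planting_density = 9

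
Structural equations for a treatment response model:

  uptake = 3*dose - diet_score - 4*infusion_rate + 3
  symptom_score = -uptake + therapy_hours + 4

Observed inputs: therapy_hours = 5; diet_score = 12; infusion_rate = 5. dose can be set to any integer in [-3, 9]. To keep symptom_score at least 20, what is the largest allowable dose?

dose = 6

Substituting into the uptake equation gives uptake = 3*dose - 29.
So symptom_score = -3*dose + 38.
Require -3*dose + 38 ≥ 20, so dose ≤ 6.
The largest integer in [-3, 9] satisfying this is 6.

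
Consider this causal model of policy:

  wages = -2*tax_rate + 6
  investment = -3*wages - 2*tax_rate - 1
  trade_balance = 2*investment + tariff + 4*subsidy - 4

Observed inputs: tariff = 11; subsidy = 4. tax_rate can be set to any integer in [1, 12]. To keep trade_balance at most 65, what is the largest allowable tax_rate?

Substituting into the investment equation gives investment = 4*tax_rate - 19.
trade_balance becomes 8*tax_rate - 15.
Require 8*tax_rate - 15 ≤ 65, so tax_rate ≤ 10.
The largest integer in [1, 12] satisfying this is 10.

tax_rate = 10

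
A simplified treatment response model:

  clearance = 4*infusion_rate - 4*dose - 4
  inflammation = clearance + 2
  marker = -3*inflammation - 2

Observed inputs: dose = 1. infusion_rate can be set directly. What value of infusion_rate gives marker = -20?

Substituting into the clearance equation gives clearance = 4*infusion_rate - 8.
Substituting into the inflammation equation gives inflammation = 4*infusion_rate - 6.
Substituting into the marker equation gives marker = -12*infusion_rate + 16.
Solve -12*infusion_rate + 16 = -20: infusion_rate = (-20 - 16) / -12 = 3.

infusion_rate = 3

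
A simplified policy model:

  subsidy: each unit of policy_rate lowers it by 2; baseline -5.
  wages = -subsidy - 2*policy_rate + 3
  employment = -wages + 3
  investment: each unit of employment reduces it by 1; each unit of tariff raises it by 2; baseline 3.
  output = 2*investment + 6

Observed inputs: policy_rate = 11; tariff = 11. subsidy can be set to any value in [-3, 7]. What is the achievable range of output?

Intervening on subsidy fixes its value directly, overriding its dependence on policy_rate.
Substituting into the wages equation gives wages = -subsidy - 19.
Substituting into the employment equation gives employment = subsidy + 22.
Substituting into the investment equation gives investment = -subsidy + 3.
output becomes -2*subsidy + 12.
Linear in subsidy, so extremes are at the endpoints: subsidy = -3 gives output = 18; subsidy = 7 gives output = -2.

-2 to 18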